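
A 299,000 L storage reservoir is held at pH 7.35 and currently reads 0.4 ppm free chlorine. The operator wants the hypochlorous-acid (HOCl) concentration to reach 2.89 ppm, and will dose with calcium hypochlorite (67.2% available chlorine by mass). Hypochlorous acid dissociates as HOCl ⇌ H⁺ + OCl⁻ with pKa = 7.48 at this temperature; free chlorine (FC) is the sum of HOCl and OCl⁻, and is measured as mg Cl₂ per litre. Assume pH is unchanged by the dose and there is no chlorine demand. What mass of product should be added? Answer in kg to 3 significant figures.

2.06 kg

[OCl⁻]/[HOCl] = 10^(pH − pKa) = 10^(7.35 − 7.48) = 0.7413; fraction as HOCl = 1/(1 + 0.7413) = 0.5743.
Free chlorine required for 2.89 ppm HOCl: 2.89 / 0.5743 = 5.032 ppm.
FC to add: 5.032 − 0.4 = 4.632 mg/L as Cl₂.
Cl₂ equivalent: 4.632 mg/L × 299,000 L = 1385 g.
Product at 67.2% available Cl: 1385 / 0.672 = 2061 g.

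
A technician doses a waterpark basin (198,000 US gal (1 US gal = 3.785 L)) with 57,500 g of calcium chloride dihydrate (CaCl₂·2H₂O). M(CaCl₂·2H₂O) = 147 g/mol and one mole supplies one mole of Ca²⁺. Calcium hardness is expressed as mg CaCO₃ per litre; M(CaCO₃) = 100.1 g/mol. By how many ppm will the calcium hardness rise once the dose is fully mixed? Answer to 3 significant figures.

Volume: 198,000 US gal × 3.785 L/gal = 749,430 L.
Moles of Ca²⁺: 57,500 g ÷ 147 g/mol = 391.2 mol.
As CaCO₃: 391.2 mol × 100.1 g/mol = 39,150 g.
Rise: 39,150 g / 749,430 L × 1000 = 52.25 mg/L.

52.2 ppm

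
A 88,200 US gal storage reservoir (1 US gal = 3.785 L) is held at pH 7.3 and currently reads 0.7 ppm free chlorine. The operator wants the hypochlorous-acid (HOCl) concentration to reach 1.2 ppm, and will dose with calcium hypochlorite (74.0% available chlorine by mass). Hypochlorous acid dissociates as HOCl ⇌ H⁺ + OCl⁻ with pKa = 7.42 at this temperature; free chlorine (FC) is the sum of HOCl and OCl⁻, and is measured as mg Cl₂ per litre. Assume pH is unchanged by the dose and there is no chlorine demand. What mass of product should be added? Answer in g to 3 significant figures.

Volume: 88,200 US gal × 3.785 L/gal = 333,837 L.
[OCl⁻]/[HOCl] = 10^(pH − pKa) = 10^(7.3 − 7.42) = 0.7586; fraction as HOCl = 1/(1 + 0.7586) = 0.5686.
Free chlorine required for 1.2 ppm HOCl: 1.2 / 0.5686 = 2.11 ppm.
FC to add: 2.11 − 0.7 = 1.41 mg/L as Cl₂.
Cl₂ equivalent: 1.41 mg/L × 333,837 L = 470.8 g.
Product at 74.0% available Cl: 470.8 / 0.74 = 636.2 g.

636 g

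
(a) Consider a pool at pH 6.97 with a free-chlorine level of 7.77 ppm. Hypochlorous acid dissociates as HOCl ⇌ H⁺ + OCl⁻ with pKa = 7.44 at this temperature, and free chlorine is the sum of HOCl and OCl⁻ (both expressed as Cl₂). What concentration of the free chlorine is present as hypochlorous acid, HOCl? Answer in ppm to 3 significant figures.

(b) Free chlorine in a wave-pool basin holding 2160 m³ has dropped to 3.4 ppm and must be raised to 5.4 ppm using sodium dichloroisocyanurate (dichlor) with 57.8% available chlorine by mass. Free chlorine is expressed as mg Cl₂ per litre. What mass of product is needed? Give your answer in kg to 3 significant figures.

(a) [OCl⁻]/[HOCl] = 10^(pH − pKa) = 10^(6.97 − 7.44) = 10^-0.47 = 0.3388.
(a) Fraction as HOCl = 1 / (1 + 0.3388) = 0.7469.
(a) HOCl = 0.7469 × 7.77 ppm = 5.804 ppm.

(b) Volume: 2160 m³ = 2,160,000 L.
(b) Chlorine deficit: 5.4 − 3.4 = 2 ppm = 2 mg/L as Cl₂.
(b) Cl₂ equivalent needed: 2 mg/L × 2,160,000 L = 4,320,000 mg = 4320 g.
(b) Product at 57.8% available chlorine: 4320 / 0.578 = 7474 g.

(a) 5.80 ppm; (b) 7.47 kg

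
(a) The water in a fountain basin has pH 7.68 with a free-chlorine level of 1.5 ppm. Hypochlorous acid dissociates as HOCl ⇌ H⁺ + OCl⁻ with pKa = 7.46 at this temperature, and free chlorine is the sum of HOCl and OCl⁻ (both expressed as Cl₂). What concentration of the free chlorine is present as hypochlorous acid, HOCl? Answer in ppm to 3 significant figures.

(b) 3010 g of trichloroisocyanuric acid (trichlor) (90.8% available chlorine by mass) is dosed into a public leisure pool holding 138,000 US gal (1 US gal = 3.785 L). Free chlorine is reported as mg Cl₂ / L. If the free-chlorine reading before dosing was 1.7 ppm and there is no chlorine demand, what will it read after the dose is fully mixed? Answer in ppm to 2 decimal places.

(a) [OCl⁻]/[HOCl] = 10^(pH − pKa) = 10^(7.68 − 7.46) = 10^0.22 = 1.66.
(a) Fraction as HOCl = 1 / (1 + 1.66) = 0.376.
(a) HOCl = 0.376 × 1.5 ppm = 0.564 ppm.

(b) Volume: 138,000 US gal × 3.785 L/gal = 522,330 L.
(b) Available chlorine delivered: 3010 g × 0.908 = 2733 g as Cl₂.
(b) Concentration rise: 2733 g / 522,330 L = 5.232 mg/L = 5.23 ppm.
(b) Final FC: 1.7 + 5.23 = 6.93 ppm.

(a) 0.564 ppm; (b) 6.93 ppm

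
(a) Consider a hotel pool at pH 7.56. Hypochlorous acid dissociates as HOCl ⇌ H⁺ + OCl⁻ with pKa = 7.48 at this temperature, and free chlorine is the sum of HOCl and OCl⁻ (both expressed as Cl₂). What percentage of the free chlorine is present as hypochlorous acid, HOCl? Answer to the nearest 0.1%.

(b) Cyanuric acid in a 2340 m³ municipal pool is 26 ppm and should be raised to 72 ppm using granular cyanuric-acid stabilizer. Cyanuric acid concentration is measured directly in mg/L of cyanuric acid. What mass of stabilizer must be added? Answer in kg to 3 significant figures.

(a) [OCl⁻]/[HOCl] = 10^(pH − pKa) = 10^(7.56 − 7.48) = 10^0.08 = 1.202.
(a) Fraction as HOCl = 1 / (1 + 1.202) = 0.4541.

(b) Volume: 2340 m³ = 2,340,000 L.
(b) CYA to add: (72 − 26) = 46 mg/L × 2,340,000 L = 107,600 g cyanuric acid.

(a) 45.4%; (b) 108 kg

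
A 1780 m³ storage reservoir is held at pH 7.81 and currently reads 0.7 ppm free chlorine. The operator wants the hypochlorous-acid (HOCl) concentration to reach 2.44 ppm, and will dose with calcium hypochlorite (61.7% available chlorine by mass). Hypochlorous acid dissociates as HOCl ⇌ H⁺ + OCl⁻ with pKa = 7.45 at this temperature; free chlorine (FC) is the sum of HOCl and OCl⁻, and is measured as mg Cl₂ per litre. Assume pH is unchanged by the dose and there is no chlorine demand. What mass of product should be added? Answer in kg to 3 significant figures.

Volume: 1780 m³ = 1,780,000 L.
[OCl⁻]/[HOCl] = 10^(pH − pKa) = 10^(7.81 − 7.45) = 2.291; fraction as HOCl = 1/(1 + 2.291) = 0.3039.
Free chlorine required for 2.44 ppm HOCl: 2.44 / 0.3039 = 8.03 ppm.
FC to add: 8.03 − 0.7 = 7.33 mg/L as Cl₂.
Cl₂ equivalent: 7.33 mg/L × 1,780,000 L = 13,050 g.
Product at 61.7% available Cl: 13,050 / 0.617 = 21,150 g.

21.1 kg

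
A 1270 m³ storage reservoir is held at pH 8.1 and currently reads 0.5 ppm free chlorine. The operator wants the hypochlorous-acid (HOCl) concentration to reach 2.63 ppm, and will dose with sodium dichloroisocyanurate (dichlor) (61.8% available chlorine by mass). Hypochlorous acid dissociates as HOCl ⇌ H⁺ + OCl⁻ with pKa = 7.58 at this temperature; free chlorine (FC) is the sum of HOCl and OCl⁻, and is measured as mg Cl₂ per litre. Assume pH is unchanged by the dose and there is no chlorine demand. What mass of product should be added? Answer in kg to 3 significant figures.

Volume: 1270 m³ = 1,270,000 L.
[OCl⁻]/[HOCl] = 10^(pH − pKa) = 10^(8.1 − 7.58) = 3.311; fraction as HOCl = 1/(1 + 3.311) = 0.2319.
Free chlorine required for 2.63 ppm HOCl: 2.63 / 0.2319 = 11.34 ppm.
FC to add: 11.34 − 0.5 = 10.84 mg/L as Cl₂.
Cl₂ equivalent: 10.84 mg/L × 1,270,000 L = 13,770 g.
Product at 61.8% available Cl: 13,770 / 0.618 = 22,270 g.

22.3 kg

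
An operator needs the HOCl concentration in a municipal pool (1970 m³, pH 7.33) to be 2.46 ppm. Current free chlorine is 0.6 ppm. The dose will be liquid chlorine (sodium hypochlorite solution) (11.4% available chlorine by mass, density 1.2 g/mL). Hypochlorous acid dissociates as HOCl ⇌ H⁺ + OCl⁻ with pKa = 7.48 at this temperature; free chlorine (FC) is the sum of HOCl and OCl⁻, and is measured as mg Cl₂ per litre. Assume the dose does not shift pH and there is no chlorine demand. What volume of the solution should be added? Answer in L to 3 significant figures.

Volume: 1970 m³ = 1,970,000 L.
[OCl⁻]/[HOCl] = 10^(pH − pKa) = 10^(7.33 − 7.48) = 0.7079; fraction as HOCl = 1/(1 + 0.7079) = 0.5855.
Free chlorine required for 2.46 ppm HOCl: 2.46 / 0.5855 = 4.202 ppm.
FC to add: 4.202 − 0.6 = 3.602 mg/L as Cl₂.
Cl₂ equivalent: 3.602 mg/L × 1,970,000 L = 7095 g.
Product at 11.4% available Cl: 7095 / 0.114 = 62,240 g.
Volume: 62,240 g ÷ 1.2 g/mL = 51,860 mL.

51.9 L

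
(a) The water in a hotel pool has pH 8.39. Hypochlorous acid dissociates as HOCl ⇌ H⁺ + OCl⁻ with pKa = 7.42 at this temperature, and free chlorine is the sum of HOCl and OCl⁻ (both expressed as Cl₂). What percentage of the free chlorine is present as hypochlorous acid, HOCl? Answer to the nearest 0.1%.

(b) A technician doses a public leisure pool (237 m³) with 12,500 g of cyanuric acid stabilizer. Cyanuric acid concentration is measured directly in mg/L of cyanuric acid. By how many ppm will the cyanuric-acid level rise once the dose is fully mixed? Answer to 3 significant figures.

(a) [OCl⁻]/[HOCl] = 10^(pH − pKa) = 10^(8.39 − 7.42) = 10^0.97 = 9.333.
(a) Fraction as HOCl = 1 / (1 + 9.333) = 0.09678.

(b) Volume: 237 m³ = 237,000 L.
(b) Rise: 12,500 g / 237,000 L × 1000 = 52.74 mg/L.

(a) 9.7%; (b) 52.7 ppm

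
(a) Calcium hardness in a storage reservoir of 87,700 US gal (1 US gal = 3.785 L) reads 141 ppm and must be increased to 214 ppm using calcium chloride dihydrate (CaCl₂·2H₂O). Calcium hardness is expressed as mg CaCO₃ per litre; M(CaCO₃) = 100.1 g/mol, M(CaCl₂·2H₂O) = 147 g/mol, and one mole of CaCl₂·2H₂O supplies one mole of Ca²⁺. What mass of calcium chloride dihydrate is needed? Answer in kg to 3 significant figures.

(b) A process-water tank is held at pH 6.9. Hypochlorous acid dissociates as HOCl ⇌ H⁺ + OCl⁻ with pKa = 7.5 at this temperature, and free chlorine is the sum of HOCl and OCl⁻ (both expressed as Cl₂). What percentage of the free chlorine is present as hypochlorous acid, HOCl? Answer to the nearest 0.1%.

(a) 35.6 kg; (b) 79.9%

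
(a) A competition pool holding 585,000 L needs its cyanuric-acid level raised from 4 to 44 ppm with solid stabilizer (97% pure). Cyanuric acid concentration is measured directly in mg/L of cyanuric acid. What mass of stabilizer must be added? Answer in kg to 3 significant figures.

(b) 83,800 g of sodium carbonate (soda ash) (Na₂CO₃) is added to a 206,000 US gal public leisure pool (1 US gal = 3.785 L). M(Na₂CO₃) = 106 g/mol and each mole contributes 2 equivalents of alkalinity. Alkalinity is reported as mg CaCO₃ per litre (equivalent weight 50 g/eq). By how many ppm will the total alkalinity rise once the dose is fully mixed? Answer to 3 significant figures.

(a) CYA to add: (44 − 4) = 40 mg/L × 585,000 L = 23,400 g cyanuric acid.
(a) At 97% purity: 23,400 / 0.97 = 24,120 g product.

(b) Volume: 206,000 US gal × 3.785 L/gal = 779,710 L.
(b) Moles of Na₂CO₃: 83,800 g ÷ 106 g/mol = 790.6 mol → 1581 eq of alkalinity.
(b) As CaCO₃: 1581 eq × 50 g/eq = 79,060 g.
(b) Rise: 79,060 g / 779,710 L × 1000 = 101.4 mg/L.

(a) 24.1 kg; (b) 101 ppm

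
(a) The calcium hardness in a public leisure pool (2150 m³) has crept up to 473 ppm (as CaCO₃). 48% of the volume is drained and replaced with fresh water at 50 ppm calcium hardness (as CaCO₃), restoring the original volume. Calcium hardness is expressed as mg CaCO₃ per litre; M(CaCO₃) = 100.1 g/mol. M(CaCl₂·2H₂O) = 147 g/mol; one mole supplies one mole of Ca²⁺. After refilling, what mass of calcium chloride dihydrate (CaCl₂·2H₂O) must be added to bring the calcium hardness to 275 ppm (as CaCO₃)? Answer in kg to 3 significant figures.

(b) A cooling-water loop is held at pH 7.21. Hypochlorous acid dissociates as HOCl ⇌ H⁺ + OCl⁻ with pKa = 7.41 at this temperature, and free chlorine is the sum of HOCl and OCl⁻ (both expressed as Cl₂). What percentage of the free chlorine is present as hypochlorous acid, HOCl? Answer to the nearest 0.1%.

(a) 15.9 kg; (b) 61.3%

(a) Volume: 2150 m³ = 2,150,000 L.
(a) After draining 48% and refilling: 473 × 0.52 + 50 × 0.48 = 269.96 ppm.
(a) Deficit to target: 275 − 269.96 = 5.04 mg/L.
(a) As CaCO₃: 5.04 mg/L × 2,150,000 L = 10,840 g; ÷ 100.1 = 108.3 mol Ca²⁺.
(a) Mass: 108.3 × 147 = 15,910 g.

(b) [OCl⁻]/[HOCl] = 10^(pH − pKa) = 10^(7.21 − 7.41) = 10^-0.20 = 0.631.
(b) Fraction as HOCl = 1 / (1 + 0.631) = 0.6131.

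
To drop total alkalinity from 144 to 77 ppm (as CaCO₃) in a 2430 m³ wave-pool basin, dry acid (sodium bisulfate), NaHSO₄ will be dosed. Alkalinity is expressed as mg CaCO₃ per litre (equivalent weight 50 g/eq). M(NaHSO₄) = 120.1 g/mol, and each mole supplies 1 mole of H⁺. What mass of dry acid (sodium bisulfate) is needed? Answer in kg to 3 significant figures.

Volume: 2430 m³ = 2,430,000 L.
Alkalinity to neutralize: (144 − 77) = 67 mg/L as CaCO₃ × 2,430,000 L = 162,800 g as CaCO₃.
Equivalents of H⁺ required: 162,800 ÷ 50 g/eq = 3256 eq = 3256 mol NaHSO₄.
Mass of NaHSO₄: 3256 × 120.1 = 391,100 g.

391 kg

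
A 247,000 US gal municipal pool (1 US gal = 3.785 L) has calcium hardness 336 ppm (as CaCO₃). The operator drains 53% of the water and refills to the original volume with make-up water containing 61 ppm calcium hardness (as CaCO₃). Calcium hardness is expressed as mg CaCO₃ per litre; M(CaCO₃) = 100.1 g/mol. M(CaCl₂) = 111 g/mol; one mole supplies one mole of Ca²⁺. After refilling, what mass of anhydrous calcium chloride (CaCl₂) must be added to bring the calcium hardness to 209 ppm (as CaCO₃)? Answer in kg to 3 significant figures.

Volume: 247,000 US gal × 3.785 L/gal = 934,895 L.
After draining 53% and refilling: 336 × 0.47 + 61 × 0.53 = 190.25 ppm.
Deficit to target: 209 − 190.25 = 18.75 mg/L.
As CaCO₃: 18.75 mg/L × 934,895 L = 17,530 g; ÷ 100.1 = 175.1 mol Ca²⁺.
Mass: 175.1 × 111 = 19,440 g.

19.4 kg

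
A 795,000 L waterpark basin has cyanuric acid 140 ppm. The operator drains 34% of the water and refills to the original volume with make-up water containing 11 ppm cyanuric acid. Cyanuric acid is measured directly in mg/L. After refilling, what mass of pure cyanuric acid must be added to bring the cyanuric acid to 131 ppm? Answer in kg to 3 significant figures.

After draining 34% and refilling: 140 × 0.66 + 11 × 0.34 = 96.14 ppm.
Deficit to target: 131 − 96.14 = 34.86 mg/L.
Mass: 34.86 mg/L × 795,000 L = 27,710 g cyanuric acid.

27.7 kg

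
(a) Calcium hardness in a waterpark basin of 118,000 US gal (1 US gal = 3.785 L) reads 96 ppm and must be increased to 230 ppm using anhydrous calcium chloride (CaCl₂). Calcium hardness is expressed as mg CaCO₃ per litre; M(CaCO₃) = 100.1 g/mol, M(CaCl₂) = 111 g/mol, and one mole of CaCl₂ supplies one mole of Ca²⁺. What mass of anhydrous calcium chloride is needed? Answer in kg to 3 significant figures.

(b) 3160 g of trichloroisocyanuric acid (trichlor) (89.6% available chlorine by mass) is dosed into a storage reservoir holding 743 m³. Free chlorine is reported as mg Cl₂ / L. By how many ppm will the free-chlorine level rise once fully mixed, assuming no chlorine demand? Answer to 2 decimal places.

(a) 66.4 kg; (b) 3.81 ppm

(a) Volume: 118,000 US gal × 3.785 L/gal = 446,630 L.
(a) Hardness to add: (230 − 96) = 134 mg/L as CaCO₃ × 446,630 L = 59,850 g as CaCO₃.
(a) Moles of Ca²⁺ (1 mol Ca²⁺ ≡ 1 mol CaCO₃): 59,850 / 100.1 g/mol = 597.9 mol.
(a) Mass of CaCl₂: 597.9 × 111 = 66,370 g.

(b) Volume: 743 m³ = 743,000 L.
(b) Available chlorine delivered: 3160 g × 0.896 = 2831 g as Cl₂.
(b) Concentration rise: 2831 g / 743,000 L = 3.811 mg/L = 3.81 ppm.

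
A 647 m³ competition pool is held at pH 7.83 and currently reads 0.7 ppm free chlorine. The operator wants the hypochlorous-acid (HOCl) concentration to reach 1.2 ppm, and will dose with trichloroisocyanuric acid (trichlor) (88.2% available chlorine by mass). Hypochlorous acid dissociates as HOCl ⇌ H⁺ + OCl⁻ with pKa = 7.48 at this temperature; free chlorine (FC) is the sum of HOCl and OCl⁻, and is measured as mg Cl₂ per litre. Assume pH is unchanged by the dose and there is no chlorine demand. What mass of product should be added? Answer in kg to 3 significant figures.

Volume: 647 m³ = 647,000 L.
[OCl⁻]/[HOCl] = 10^(pH − pKa) = 10^(7.83 − 7.48) = 2.239; fraction as HOCl = 1/(1 + 2.239) = 0.3088.
Free chlorine required for 1.2 ppm HOCl: 1.2 / 0.3088 = 3.886 ppm.
FC to add: 3.886 − 0.7 = 3.186 mg/L as Cl₂.
Cl₂ equivalent: 3.186 mg/L × 647,000 L = 2062 g.
Product at 88.2% available Cl: 2062 / 0.882 = 2337 g.

2.34 kg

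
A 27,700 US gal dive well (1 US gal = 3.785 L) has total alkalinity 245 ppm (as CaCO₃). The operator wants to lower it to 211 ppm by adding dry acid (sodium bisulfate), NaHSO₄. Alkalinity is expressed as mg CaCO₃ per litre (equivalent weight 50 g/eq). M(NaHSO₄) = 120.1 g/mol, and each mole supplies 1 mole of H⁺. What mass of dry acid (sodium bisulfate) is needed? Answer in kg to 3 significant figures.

Volume: 27,700 US gal × 3.785 L/gal = 104,844 L.
Alkalinity to neutralize: (245 − 211) = 34 mg/L as CaCO₃ × 104,844 L = 3565 g as CaCO₃.
Equivalents of H⁺ required: 3565 ÷ 50 g/eq = 71.29 eq = 71.29 mol NaHSO₄.
Mass of NaHSO₄: 71.29 × 120.1 = 8562 g.

8.56 kg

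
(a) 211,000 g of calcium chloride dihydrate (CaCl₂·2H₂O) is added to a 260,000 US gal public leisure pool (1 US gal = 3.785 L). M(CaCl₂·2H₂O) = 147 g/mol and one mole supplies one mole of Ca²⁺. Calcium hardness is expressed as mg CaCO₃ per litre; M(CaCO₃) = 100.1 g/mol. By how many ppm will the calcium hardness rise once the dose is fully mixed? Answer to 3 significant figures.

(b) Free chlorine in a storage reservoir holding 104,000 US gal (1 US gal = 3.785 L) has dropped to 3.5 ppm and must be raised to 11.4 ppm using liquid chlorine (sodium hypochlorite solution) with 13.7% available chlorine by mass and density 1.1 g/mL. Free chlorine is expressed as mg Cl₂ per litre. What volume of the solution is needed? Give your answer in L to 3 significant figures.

(a) Volume: 260,000 US gal × 3.785 L/gal = 984,100 L.
(a) Moles of Ca²⁺: 211,000 g ÷ 147 g/mol = 1435 mol.
(a) As CaCO₃: 1435 mol × 100.1 g/mol = 143,700 g.
(a) Rise: 143,700 g / 984,100 L × 1000 = 146 mg/L.

(b) Volume: 104,000 US gal × 3.785 L/gal = 393,640 L.
(b) Chlorine deficit: 11.4 − 3.5 = 7.9 ppm = 7.9 mg/L as Cl₂.
(b) Cl₂ equivalent needed: 7.9 mg/L × 393,640 L = 3,110,000 mg = 3110 g.
(b) Product at 13.7% available chlorine: 3110 / 0.137 = 22,700 g.
(b) Volume at density 1.1 g/mL: 22,700 g ÷ 1.1 g/mL = 20,640 mL.

(a) 146 ppm; (b) 20.6 L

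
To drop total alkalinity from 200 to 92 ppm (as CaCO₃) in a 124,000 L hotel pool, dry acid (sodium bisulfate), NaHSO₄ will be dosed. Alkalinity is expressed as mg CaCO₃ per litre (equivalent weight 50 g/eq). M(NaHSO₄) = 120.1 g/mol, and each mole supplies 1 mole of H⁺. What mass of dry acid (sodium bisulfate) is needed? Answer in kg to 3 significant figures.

32.2 kg

Alkalinity to neutralize: (200 − 92) = 108 mg/L as CaCO₃ × 124,000 L = 13,390 g as CaCO₃.
Equivalents of H⁺ required: 13,390 ÷ 50 g/eq = 267.8 eq = 267.8 mol NaHSO₄.
Mass of NaHSO₄: 267.8 × 120.1 = 32,170 g.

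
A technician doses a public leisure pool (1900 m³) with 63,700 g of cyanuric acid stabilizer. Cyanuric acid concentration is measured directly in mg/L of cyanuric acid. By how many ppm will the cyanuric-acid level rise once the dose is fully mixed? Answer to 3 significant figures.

Volume: 1900 m³ = 1,900,000 L.
Rise: 63,700 g / 1,900,000 L × 1000 = 33.53 mg/L.

33.5 ppm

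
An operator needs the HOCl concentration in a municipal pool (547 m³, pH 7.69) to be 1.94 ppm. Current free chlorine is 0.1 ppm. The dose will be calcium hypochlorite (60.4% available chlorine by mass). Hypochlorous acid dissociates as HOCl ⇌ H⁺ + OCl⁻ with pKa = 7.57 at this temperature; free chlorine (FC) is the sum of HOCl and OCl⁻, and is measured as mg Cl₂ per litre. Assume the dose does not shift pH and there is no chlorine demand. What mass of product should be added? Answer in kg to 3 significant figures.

3.98 kg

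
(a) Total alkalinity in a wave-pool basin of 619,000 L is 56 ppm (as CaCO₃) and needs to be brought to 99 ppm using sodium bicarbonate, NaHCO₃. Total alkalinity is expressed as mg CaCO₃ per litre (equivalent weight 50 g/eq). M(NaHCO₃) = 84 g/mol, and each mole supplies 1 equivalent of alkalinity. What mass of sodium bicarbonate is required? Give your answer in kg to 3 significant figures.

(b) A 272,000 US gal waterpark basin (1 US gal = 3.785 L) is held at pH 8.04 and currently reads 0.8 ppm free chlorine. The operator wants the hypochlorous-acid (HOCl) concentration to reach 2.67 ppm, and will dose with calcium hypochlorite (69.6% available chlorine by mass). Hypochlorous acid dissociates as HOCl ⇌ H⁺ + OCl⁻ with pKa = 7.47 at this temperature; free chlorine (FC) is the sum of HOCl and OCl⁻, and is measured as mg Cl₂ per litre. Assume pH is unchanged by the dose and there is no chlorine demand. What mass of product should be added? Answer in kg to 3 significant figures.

(a) 44.7 kg; (b) 17.4 kg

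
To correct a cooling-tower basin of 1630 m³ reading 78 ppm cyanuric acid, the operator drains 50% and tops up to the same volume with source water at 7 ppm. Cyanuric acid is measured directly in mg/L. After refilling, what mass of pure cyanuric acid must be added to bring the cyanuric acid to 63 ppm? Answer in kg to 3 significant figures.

Volume: 1630 m³ = 1,630,000 L.
After draining 50% and refilling: 78 × 0.50 + 7 × 0.50 = 42.5 ppm.
Deficit to target: 63 − 42.5 = 20.5 mg/L.
Mass: 20.5 mg/L × 1,630,000 L = 33,420 g cyanuric acid.

33.4 kg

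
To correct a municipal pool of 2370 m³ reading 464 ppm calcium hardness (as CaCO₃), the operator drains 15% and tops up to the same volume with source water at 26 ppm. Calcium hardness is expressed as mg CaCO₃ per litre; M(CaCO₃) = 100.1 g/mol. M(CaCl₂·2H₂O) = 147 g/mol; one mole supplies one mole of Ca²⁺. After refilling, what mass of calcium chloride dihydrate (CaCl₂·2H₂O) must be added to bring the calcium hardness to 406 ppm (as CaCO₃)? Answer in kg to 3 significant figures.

Volume: 2370 m³ = 2,370,000 L.
After draining 15% and refilling: 464 × 0.85 + 26 × 0.15 = 398.3 ppm.
Deficit to target: 406 − 398.3 = 7.7 mg/L.
As CaCO₃: 7.7 mg/L × 2,370,000 L = 18,250 g; ÷ 100.1 = 182.3 mol Ca²⁺.
Mass: 182.3 × 147 = 26,800 g.

26.8 kg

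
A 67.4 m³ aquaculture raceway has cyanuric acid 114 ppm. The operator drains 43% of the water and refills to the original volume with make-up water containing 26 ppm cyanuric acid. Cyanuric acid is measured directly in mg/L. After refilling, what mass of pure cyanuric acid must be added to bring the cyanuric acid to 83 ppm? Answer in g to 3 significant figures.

Volume: 67.4 m³ = 67,400 L.
After draining 43% and refilling: 114 × 0.57 + 26 × 0.43 = 76.16 ppm.
Deficit to target: 83 − 76.16 = 6.84 mg/L.
Mass: 6.84 mg/L × 67,400 L = 461 g cyanuric acid.

461 g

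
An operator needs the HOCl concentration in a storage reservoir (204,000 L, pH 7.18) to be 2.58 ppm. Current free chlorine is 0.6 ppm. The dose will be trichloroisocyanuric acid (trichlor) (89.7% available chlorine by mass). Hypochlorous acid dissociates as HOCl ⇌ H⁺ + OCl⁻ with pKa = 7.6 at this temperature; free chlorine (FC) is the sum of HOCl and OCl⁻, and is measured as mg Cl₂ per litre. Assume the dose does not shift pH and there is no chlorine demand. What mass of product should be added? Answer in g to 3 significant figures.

673 g

[OCl⁻]/[HOCl] = 10^(pH − pKa) = 10^(7.18 − 7.6) = 0.3802; fraction as HOCl = 1/(1 + 0.3802) = 0.7245.
Free chlorine required for 2.58 ppm HOCl: 2.58 / 0.7245 = 3.561 ppm.
FC to add: 3.561 − 0.6 = 2.961 mg/L as Cl₂.
Cl₂ equivalent: 2.961 mg/L × 204,000 L = 604 g.
Product at 89.7% available Cl: 604 / 0.897 = 673.4 g.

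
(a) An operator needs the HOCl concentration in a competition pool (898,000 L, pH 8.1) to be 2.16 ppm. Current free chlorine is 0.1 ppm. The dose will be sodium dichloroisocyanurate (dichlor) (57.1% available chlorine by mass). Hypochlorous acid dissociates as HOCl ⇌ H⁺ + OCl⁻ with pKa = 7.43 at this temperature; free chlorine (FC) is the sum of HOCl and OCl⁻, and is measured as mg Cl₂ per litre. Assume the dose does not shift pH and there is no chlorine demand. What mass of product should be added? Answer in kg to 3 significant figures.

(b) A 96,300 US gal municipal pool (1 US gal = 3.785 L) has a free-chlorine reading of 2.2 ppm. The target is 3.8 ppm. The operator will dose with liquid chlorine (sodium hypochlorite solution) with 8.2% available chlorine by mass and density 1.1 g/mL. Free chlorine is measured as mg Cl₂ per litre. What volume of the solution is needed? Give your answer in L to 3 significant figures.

(a) 19.1 kg; (b) 6.47 L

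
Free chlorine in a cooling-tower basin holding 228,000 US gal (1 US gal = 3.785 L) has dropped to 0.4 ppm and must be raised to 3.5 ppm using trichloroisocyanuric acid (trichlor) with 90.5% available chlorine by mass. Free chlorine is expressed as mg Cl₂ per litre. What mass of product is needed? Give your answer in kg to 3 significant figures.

Volume: 228,000 US gal × 3.785 L/gal = 862,980 L.
Chlorine deficit: 3.5 − 0.4 = 3.1 ppm = 3.1 mg/L as Cl₂.
Cl₂ equivalent needed: 3.1 mg/L × 862,980 L = 2,675,000 mg = 2675 g.
Product at 90.5% available chlorine: 2675 / 0.905 = 2956 g.

2.96 kg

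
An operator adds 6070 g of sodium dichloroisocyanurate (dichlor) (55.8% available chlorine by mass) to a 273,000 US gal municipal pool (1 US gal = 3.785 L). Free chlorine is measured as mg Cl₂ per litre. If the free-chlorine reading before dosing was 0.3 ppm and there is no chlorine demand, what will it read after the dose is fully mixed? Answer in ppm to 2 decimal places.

Volume: 273,000 US gal × 3.785 L/gal = 1,033,305 L.
Available chlorine delivered: 6070 g × 0.558 = 3387 g as Cl₂.
Concentration rise: 3387 g / 1,033,305 L = 3.278 mg/L = 3.28 ppm.
Final FC: 0.3 + 3.28 = 3.58 ppm.

3.58 ppm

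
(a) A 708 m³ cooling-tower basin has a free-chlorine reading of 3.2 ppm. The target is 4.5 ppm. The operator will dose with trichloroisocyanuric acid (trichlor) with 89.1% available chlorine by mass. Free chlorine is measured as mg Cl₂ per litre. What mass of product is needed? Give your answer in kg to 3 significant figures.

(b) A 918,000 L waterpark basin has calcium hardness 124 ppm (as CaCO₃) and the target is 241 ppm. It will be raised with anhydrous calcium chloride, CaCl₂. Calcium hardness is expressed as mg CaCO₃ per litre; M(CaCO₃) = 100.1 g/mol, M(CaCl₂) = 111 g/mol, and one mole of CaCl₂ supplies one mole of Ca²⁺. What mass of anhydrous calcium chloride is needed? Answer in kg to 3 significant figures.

(a) 1.03 kg; (b) 119 kg

(a) Volume: 708 m³ = 708,000 L.
(a) Chlorine deficit: 4.5 − 3.2 = 1.3 ppm = 1.3 mg/L as Cl₂.
(a) Cl₂ equivalent needed: 1.3 mg/L × 708,000 L = 920,400 mg = 920.4 g.
(a) Product at 89.1% available chlorine: 920.4 / 0.891 = 1033 g.

(b) Hardness to add: (241 − 124) = 117 mg/L as CaCO₃ × 918,000 L = 107,400 g as CaCO₃.
(b) Moles of Ca²⁺ (1 mol Ca²⁺ ≡ 1 mol CaCO₃): 107,400 / 100.1 g/mol = 1073 mol.
(b) Mass of CaCl₂: 1073 × 111 = 119,100 g.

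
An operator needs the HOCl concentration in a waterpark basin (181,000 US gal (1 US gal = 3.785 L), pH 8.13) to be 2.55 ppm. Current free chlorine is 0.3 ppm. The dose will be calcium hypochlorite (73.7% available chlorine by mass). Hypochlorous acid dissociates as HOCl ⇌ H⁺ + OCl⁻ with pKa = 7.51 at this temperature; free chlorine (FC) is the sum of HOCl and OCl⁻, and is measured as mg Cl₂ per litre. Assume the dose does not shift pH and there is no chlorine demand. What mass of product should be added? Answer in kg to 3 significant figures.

12.0 kg

Volume: 181,000 US gal × 3.785 L/gal = 685,085 L.
[OCl⁻]/[HOCl] = 10^(pH − pKa) = 10^(8.13 − 7.51) = 4.169; fraction as HOCl = 1/(1 + 4.169) = 0.1935.
Free chlorine required for 2.55 ppm HOCl: 2.55 / 0.1935 = 13.18 ppm.
FC to add: 13.18 − 0.3 = 12.88 mg/L as Cl₂.
Cl₂ equivalent: 12.88 mg/L × 685,085 L = 8824 g.
Product at 73.7% available Cl: 8824 / 0.737 = 11,970 g.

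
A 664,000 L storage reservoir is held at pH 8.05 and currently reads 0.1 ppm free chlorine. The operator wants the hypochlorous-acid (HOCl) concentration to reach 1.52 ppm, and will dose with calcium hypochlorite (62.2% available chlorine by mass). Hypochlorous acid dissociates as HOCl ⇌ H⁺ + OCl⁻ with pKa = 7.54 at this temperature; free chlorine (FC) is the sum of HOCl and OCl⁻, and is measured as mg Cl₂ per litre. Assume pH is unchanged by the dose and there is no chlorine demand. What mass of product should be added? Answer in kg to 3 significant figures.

6.77 kg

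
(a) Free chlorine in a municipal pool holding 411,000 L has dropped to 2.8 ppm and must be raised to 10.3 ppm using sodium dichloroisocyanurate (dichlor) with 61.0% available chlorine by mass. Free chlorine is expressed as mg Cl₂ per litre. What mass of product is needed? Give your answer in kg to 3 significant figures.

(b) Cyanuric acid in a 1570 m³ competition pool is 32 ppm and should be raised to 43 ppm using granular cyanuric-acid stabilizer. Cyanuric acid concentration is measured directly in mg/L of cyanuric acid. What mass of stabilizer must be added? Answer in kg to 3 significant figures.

(a) 5.05 kg; (b) 17.3 kg

(a) Chlorine deficit: 10.3 − 2.8 = 7.5 ppm = 7.5 mg/L as Cl₂.
(a) Cl₂ equivalent needed: 7.5 mg/L × 411,000 L = 3,082,000 mg = 3082 g.
(a) Product at 61.0% available chlorine: 3082 / 0.61 = 5053 g.

(b) Volume: 1570 m³ = 1,570,000 L.
(b) CYA to add: (43 − 32) = 11 mg/L × 1,570,000 L = 17,270 g cyanuric acid.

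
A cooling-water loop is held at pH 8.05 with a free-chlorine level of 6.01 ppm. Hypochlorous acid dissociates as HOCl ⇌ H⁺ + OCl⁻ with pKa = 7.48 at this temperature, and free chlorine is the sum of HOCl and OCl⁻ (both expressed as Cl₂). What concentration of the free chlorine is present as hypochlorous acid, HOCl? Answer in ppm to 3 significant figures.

[OCl⁻]/[HOCl] = 10^(pH − pKa) = 10^(8.05 − 7.48) = 10^0.57 = 3.715.
Fraction as HOCl = 1 / (1 + 3.715) = 0.2121.
HOCl = 0.2121 × 6.01 ppm = 1.275 ppm.

1.27 ppm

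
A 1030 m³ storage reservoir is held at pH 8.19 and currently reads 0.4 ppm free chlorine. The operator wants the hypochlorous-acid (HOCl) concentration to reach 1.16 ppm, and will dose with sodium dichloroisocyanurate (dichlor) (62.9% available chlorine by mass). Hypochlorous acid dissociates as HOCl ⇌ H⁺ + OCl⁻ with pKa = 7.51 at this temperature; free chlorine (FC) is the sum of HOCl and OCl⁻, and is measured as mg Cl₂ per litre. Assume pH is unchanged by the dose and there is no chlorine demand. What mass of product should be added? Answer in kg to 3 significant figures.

10.3 kg

Volume: 1030 m³ = 1,030,000 L.
[OCl⁻]/[HOCl] = 10^(pH − pKa) = 10^(8.19 − 7.51) = 4.786; fraction as HOCl = 1/(1 + 4.786) = 0.1728.
Free chlorine required for 1.16 ppm HOCl: 1.16 / 0.1728 = 6.712 ppm.
FC to add: 6.712 − 0.4 = 6.312 mg/L as Cl₂.
Cl₂ equivalent: 6.312 mg/L × 1,030,000 L = 6501 g.
Product at 62.9% available Cl: 6501 / 0.629 = 10,340 g.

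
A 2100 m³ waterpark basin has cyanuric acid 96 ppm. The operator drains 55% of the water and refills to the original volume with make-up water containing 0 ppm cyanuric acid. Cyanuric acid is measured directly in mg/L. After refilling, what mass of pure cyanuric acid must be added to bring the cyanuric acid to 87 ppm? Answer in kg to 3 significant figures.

Volume: 2100 m³ = 2,100,000 L.
After draining 55% and refilling: 96 × 0.45 + 0 × 0.55 = 43.2 ppm.
Deficit to target: 87 − 43.2 = 43.8 mg/L.
Mass: 43.8 mg/L × 2,100,000 L = 91,980 g cyanuric acid.

92.0 kg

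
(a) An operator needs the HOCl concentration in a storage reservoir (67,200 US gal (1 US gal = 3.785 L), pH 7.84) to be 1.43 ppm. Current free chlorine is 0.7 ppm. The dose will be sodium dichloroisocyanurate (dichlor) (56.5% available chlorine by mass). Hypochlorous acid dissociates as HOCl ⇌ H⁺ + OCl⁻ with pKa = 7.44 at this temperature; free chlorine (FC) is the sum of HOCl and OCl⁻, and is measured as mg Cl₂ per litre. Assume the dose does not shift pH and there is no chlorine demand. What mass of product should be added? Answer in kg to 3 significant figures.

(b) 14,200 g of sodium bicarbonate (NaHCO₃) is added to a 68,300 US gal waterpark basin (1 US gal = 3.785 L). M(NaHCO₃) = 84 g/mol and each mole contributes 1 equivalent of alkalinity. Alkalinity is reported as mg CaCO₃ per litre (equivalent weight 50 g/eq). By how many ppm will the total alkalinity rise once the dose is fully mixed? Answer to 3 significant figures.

(a) Volume: 67,200 US gal × 3.785 L/gal = 254,352 L.
(a) [OCl⁻]/[HOCl] = 10^(pH − pKa) = 10^(7.84 − 7.44) = 2.512; fraction as HOCl = 1/(1 + 2.512) = 0.2847.
(a) Free chlorine required for 1.43 ppm HOCl: 1.43 / 0.2847 = 5.022 ppm.
(a) FC to add: 5.022 − 0.7 = 4.322 mg/L as Cl₂.
(a) Cl₂ equivalent: 4.322 mg/L × 254,352 L = 1099 g.
(a) Product at 56.5% available Cl: 1099 / 0.565 = 1946 g.

(b) Volume: 68,300 US gal × 3.785 L/gal = 258,516 L.
(b) Moles of NaHCO₃: 14,200 g ÷ 84 g/mol = 169 mol → 169 eq of alkalinity.
(b) As CaCO₃: 169 eq × 50 g/eq = 8452 g.
(b) Rise: 8452 g / 258,516 L × 1000 = 32.7 mg/L.

(a) 1.95 kg; (b) 32.7 ppm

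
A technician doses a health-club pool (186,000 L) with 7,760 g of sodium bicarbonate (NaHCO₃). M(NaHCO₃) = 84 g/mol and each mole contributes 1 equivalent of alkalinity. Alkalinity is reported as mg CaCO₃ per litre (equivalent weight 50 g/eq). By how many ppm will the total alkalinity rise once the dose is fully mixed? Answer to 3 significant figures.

Moles of NaHCO₃: 7,760 g ÷ 84 g/mol = 92.38 mol → 92.38 eq of alkalinity.
As CaCO₃: 92.38 eq × 50 g/eq = 4619 g.
Rise: 4619 g / 186,000 L × 1000 = 24.83 mg/L.

24.8 ppm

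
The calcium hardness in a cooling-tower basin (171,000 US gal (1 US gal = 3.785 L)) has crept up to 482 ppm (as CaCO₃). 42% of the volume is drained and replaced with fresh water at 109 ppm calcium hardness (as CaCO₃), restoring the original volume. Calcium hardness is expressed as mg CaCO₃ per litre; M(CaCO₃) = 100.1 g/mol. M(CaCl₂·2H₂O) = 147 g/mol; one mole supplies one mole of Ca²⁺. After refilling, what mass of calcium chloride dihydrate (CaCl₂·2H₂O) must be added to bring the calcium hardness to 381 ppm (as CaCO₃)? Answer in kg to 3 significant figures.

52.9 kg

Volume: 171,000 US gal × 3.785 L/gal = 647,235 L.
After draining 42% and refilling: 482 × 0.58 + 109 × 0.42 = 325.34 ppm.
Deficit to target: 381 − 325.34 = 55.66 mg/L.
As CaCO₃: 55.66 mg/L × 647,235 L = 36,030 g; ÷ 100.1 = 359.9 mol Ca²⁺.
Mass: 359.9 × 147 = 52,900 g.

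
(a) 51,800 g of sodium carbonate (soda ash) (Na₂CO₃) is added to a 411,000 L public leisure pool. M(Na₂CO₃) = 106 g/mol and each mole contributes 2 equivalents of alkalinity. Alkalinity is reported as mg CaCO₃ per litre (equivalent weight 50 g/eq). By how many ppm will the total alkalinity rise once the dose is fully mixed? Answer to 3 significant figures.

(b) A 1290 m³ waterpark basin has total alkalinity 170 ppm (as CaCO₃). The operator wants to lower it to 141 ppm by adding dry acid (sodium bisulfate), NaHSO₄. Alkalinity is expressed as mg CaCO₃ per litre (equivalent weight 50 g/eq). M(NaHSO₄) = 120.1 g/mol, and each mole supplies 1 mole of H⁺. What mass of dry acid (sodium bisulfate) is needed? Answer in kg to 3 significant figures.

(a) Moles of Na₂CO₃: 51,800 g ÷ 106 g/mol = 488.7 mol → 977.4 eq of alkalinity.
(a) As CaCO₃: 977.4 eq × 50 g/eq = 48,870 g.
(a) Rise: 48,870 g / 411,000 L × 1000 = 118.9 mg/L.

(b) Volume: 1290 m³ = 1,290,000 L.
(b) Alkalinity to neutralize: (170 − 141) = 29 mg/L as CaCO₃ × 1,290,000 L = 37,410 g as CaCO₃.
(b) Equivalents of H⁺ required: 37,410 ÷ 50 g/eq = 748.2 eq = 748.2 mol NaHSO₄.
(b) Mass of NaHSO₄: 748.2 × 120.1 = 89,860 g.

(a) 119 ppm; (b) 89.9 kg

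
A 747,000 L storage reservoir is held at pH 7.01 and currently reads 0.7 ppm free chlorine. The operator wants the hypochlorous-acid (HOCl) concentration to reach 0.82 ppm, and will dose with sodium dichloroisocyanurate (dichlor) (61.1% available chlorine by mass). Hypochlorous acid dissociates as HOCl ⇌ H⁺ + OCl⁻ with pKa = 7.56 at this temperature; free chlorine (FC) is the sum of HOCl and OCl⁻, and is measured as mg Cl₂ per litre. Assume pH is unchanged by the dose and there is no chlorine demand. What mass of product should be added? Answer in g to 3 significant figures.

429 g

[OCl⁻]/[HOCl] = 10^(pH − pKa) = 10^(7.01 − 7.56) = 0.2818; fraction as HOCl = 1/(1 + 0.2818) = 0.7801.
Free chlorine required for 0.82 ppm HOCl: 0.82 / 0.7801 = 1.051 ppm.
FC to add: 1.051 − 0.7 = 0.3511 mg/L as Cl₂.
Cl₂ equivalent: 0.3511 mg/L × 747,000 L = 262.3 g.
Product at 61.1% available Cl: 262.3 / 0.611 = 429.3 g.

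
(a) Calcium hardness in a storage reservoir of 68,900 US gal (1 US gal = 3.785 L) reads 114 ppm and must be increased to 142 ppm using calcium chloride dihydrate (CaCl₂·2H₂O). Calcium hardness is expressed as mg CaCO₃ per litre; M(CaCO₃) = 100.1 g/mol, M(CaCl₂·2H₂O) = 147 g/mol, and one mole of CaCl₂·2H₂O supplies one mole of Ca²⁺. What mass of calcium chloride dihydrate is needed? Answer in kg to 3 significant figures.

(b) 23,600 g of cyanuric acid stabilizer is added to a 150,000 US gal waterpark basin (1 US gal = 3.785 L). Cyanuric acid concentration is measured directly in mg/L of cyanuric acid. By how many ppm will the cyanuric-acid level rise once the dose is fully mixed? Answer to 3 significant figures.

(a) 10.7 kg; (b) 41.6 ppm

(a) Volume: 68,900 US gal × 3.785 L/gal = 260,786 L.
(a) Hardness to add: (142 − 114) = 28 mg/L as CaCO₃ × 260,786 L = 7302 g as CaCO₃.
(a) Moles of Ca²⁺ (1 mol Ca²⁺ ≡ 1 mol CaCO₃): 7302 / 100.1 g/mol = 72.95 mol.
(a) Mass of CaCl₂·2H₂O: 72.95 × 147 = 10,720 g.

(b) Volume: 150,000 US gal × 3.785 L/gal = 567,750 L.
(b) Rise: 23,600 g / 567,750 L × 1000 = 41.57 mg/L.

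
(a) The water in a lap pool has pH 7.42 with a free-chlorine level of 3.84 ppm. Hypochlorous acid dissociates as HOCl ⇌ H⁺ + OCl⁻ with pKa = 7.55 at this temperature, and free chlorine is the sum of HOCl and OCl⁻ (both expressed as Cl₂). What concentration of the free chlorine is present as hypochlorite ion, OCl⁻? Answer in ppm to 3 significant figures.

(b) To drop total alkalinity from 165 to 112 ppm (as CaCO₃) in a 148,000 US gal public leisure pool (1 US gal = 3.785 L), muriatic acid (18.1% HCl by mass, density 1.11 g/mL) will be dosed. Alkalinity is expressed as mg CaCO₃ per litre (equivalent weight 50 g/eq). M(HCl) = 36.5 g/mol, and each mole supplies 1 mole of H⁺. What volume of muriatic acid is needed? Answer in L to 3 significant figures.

(a) [OCl⁻]/[HOCl] = 10^(pH − pKa) = 10^(7.42 − 7.55) = 10^-0.13 = 0.7413.
(a) Fraction as HOCl = 1 / (1 + 0.7413) = 0.5743.
(a) OCl⁻ = (1 − 0.5743) × 3.84 ppm = 1.635 ppm.

(b) Volume: 148,000 US gal × 3.785 L/gal = 560,180 L.
(b) Alkalinity to neutralize: (165 − 112) = 53 mg/L as CaCO₃ × 560,180 L = 29,690 g as CaCO₃.
(b) Equivalents of H⁺ required: 29,690 ÷ 50 g/eq = 593.8 eq = 593.8 mol HCl.
(b) Mass of HCl: 593.8 × 36.5 = 21,670 g.
(b) Mass of 18.1% solution: 21,670 / 0.181 = 119,700 g.
(b) Volume: 119,700 g ÷ 1.11 g/mL = 107,900 mL.

(a) 1.63 ppm; (b) 108 L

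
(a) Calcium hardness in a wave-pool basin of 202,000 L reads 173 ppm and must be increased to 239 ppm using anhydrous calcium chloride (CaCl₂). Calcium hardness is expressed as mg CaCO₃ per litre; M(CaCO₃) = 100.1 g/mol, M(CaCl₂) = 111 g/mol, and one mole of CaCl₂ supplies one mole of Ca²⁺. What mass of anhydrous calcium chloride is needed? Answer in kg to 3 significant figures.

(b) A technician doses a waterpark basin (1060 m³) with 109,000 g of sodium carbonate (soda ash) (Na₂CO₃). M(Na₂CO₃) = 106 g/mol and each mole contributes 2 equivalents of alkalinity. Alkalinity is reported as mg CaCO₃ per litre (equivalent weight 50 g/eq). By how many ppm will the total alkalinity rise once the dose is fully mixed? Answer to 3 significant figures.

(a) 14.8 kg; (b) 97.0 ppm

(a) Hardness to add: (239 − 173) = 66 mg/L as CaCO₃ × 202,000 L = 13,330 g as CaCO₃.
(a) Moles of Ca²⁺ (1 mol Ca²⁺ ≡ 1 mol CaCO₃): 13,330 / 100.1 g/mol = 133.2 mol.
(a) Mass of CaCl₂: 133.2 × 111 = 14,780 g.

(b) Volume: 1060 m³ = 1,060,000 L.
(b) Moles of Na₂CO₃: 109,000 g ÷ 106 g/mol = 1028 mol → 2057 eq of alkalinity.
(b) As CaCO₃: 2057 eq × 50 g/eq = 102,800 g.
(b) Rise: 102,800 g / 1,060,000 L × 1000 = 97.01 mg/L.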